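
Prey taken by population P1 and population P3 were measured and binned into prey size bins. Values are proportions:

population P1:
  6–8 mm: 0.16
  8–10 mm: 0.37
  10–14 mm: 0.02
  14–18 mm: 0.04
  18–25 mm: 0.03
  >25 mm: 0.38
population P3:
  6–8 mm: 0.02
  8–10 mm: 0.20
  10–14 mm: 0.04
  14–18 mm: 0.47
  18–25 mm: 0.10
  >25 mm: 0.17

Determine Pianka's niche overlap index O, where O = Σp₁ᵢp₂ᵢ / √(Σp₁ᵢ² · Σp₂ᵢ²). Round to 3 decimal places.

0.538

Σ p₁ᵢp₂ᵢ = 0.0032 + 0.0740 + 0.0008 + 0.0188 + 0.0030 + 0.0646 = 0.1644
Σp_1ᵢ² = 0.16² + 0.37² + 0.02² + 0.04² + 0.03² + 0.38² = 0.0256 + 0.1369 + 0.0004 + 0.0016 + 0.0009 + 0.1444 = 0.3098
Σp_2ᵢ² = 0.02² + 0.20² + 0.04² + 0.47² + 0.10² + 0.17² = 0.0004 + 0.0400 + 0.0016 + 0.2209 + 0.0100 + 0.0289 = 0.3018
O = 0.1644 / √(0.3098 × 0.3018) = 0.1644 / 0.305774 = 0.53765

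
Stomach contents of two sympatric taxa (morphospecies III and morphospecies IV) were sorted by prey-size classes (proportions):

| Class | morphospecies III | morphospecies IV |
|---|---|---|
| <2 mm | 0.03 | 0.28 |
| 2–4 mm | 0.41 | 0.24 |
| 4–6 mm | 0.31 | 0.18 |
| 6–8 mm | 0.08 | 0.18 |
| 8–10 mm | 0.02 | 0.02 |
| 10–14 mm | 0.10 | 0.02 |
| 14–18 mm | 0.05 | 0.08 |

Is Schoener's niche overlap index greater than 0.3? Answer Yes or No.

Yes

Σ|p₁ᵢ − p₂ᵢ| = 0.25 + 0.17 + 0.13 + 0.10 + 0.00 + 0.08 + 0.03 = 0.76
D = 1 − ½ × 0.76 = 1 − 0.380 = 0.6200
D = 0.6200 > 0.3 → Yes.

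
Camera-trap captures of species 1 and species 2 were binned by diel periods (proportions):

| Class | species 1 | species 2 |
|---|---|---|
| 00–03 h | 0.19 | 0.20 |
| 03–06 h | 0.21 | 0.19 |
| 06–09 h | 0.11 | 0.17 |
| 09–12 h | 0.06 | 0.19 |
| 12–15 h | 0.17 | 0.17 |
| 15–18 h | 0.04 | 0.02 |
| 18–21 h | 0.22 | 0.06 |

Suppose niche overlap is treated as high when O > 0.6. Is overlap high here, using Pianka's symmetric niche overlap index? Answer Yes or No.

Σ p₁ᵢp₂ᵢ = 0.0380 + 0.0399 + 0.0187 + 0.0114 + 0.0289 + 0.0008 + 0.0132 = 0.1509
Σp_1ᵢ² = 0.19² + 0.21² + 0.11² + 0.06² + 0.17² + 0.04² + 0.22² = 0.0361 + 0.0441 + 0.0121 + 0.0036 + 0.0289 + 0.0016 + 0.0484 = 0.1748
Σp_2ᵢ² = 0.20² + 0.19² + 0.17² + 0.19² + 0.17² + 0.02² + 0.06² = 0.0400 + 0.0361 + 0.0289 + 0.0361 + 0.0289 + 0.0004 + 0.0036 = 0.1740
O = 0.1509 / √(0.1748 × 0.1740) = 0.1509 / 0.17440 = 0.8653
O = 0.8653 > 0.6 → Yes.

Yes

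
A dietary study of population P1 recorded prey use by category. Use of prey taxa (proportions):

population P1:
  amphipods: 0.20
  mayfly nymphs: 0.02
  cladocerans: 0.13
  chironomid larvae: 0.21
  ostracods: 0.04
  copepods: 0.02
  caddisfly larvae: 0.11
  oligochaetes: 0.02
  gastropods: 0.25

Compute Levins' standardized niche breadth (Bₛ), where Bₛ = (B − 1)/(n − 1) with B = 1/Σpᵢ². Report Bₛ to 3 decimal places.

0.576

Σpᵢ² = 0.20² + 0.02² + 0.13² + 0.21² + 0.04² + 0.02² + 0.11² + 0.02² + 0.25² = 0.0400 + 0.0004 + 0.0169 + 0.0441 + 0.0016 + 0.0004 + 0.0121 + 0.0004 + 0.0625 = 0.1784
B = 1 / 0.1784 = 5.60538
Bₛ = (B − 1)/(n − 1) = (5.60538 − 1)/(9 − 1) = 4.60538/8 = 0.57567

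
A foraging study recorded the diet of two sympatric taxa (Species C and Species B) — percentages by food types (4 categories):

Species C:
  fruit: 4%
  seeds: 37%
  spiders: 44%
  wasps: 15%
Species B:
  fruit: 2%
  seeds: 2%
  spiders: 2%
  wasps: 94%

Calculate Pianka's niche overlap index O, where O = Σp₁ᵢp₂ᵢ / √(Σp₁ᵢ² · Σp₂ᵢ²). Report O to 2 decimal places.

Convert percentages to proportions (divide by 100).
Σ p₁ᵢp₂ᵢ = 0.0008 + 0.0074 + 0.0088 + 0.1410 = 0.1580
Σp_1ᵢ² = 0.04² + 0.37² + 0.44² + 0.15² = 0.0016 + 0.1369 + 0.1936 + 0.0225 = 0.3546
Σp_2ᵢ² = 0.02² + 0.02² + 0.02² + 0.94² = 0.0004 + 0.0004 + 0.0004 + 0.8836 = 0.8848
O = 0.1580 / √(0.3546 × 0.8848) = 0.1580 / 0.56013 = 0.2821

0.28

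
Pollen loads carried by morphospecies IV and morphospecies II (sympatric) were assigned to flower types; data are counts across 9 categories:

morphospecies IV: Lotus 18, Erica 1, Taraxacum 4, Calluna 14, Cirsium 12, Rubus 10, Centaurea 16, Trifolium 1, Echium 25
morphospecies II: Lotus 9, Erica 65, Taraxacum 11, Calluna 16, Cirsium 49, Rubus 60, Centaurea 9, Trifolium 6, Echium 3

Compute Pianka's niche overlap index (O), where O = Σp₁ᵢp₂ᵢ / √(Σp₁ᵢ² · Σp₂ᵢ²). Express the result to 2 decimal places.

0.45

Proportions for morphospecies IV (n=101): 18/101=0.1782, 1/101=0.0099, 4/101=0.0396, 14/101=0.1386, 12/101=0.1188, 10/101=0.0990, 16/101=0.1584, 1/101=0.0099, 25/101=0.2475
Proportions for morphospecies II (n=228): 9/228=0.0395, 65/228=0.2851, 11/228=0.0482, 16/228=0.0702, 49/228=0.2149, 60/228=0.2632, 9/228=0.0395, 6/228=0.0263, 3/228=0.0132
Σ p₁ᵢp₂ᵢ = 0.007039 + 0.002822 + 0.001909 + 0.009730 + 0.025530 + 0.026057 + 0.006257 + 0.000260 + 0.003267 = 0.082871
Σp_1ᵢ² = 0.1782² + 0.0099² + 0.0396² + 0.1386² + 0.1188² + 0.0990² + 0.1584² + 0.0099² + 0.2475² = 0.031755 + 0.000098 + 0.001568 + 0.019210 + 0.014113 + 0.009801 + 0.025091 + 0.000098 + 0.061256 = 0.162990
Σp_2ᵢ² = 0.0395² + 0.2851² + 0.0482² + 0.0702² + 0.2149² + 0.2632² + 0.0395² + 0.0263² + 0.0132² = 0.001560 + 0.081282 + 0.002323 + 0.004928 + 0.046182 + 0.069274 + 0.001560 + 0.000692 + 0.000174 = 0.207975
O = 0.082871 / √(0.162990 × 0.207975) = 0.082871 / 0.1841137 = 0.4501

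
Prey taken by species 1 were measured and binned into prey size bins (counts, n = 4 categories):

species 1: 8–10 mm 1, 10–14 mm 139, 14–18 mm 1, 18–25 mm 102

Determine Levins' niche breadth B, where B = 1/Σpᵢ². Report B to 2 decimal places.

Proportions for species 1 (n=243): 1/243=0.0041, 139/243=0.5720, 1/243=0.0041, 102/243=0.4198
Σpᵢ² = 0.0041² + 0.5720² + 0.0041² + 0.4198² = 0.000017 + 0.327184 + 0.000017 + 0.176232 = 0.503450
B = 1 / 0.503450 = 1.9863

1.99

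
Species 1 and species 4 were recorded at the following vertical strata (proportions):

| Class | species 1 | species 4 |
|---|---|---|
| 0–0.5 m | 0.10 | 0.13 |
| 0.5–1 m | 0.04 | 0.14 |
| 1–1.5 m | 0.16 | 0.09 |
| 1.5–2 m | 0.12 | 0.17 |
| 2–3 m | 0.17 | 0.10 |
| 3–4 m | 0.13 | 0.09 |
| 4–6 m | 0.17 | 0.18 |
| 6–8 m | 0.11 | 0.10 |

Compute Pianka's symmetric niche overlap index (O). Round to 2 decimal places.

Σ p₁ᵢp₂ᵢ = 0.0130 + 0.0056 + 0.0144 + 0.0204 + 0.0170 + 0.0117 + 0.0306 + 0.0110 = 0.1237
Σp_1ᵢ² = 0.10² + 0.04² + 0.16² + 0.12² + 0.17² + 0.13² + 0.17² + 0.11² = 0.0100 + 0.0016 + 0.0256 + 0.0144 + 0.0289 + 0.0169 + 0.0289 + 0.0121 = 0.1384
Σp_2ᵢ² = 0.13² + 0.14² + 0.09² + 0.17² + 0.10² + 0.09² + 0.18² + 0.10² = 0.0169 + 0.0196 + 0.0081 + 0.0289 + 0.0100 + 0.0081 + 0.0324 + 0.0100 = 0.1340
O = 0.1237 / √(0.1384 × 0.1340) = 0.1237 / 0.13618 = 0.9084

0.91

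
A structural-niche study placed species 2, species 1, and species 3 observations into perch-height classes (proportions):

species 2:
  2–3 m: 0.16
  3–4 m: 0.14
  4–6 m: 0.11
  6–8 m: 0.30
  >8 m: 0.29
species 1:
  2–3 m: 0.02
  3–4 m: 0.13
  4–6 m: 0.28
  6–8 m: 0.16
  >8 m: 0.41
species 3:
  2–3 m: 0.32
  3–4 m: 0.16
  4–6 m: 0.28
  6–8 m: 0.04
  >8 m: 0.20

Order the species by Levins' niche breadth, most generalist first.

species 2 > species 3 > species 1

Σp_2ᵢ² = 0.16² + 0.14² + 0.11² + 0.30² + 0.29² = 0.0256 + 0.0196 + 0.0121 + 0.0900 + 0.0841 = 0.2314
B_2 = 1 / 0.2314 = 4.3215
Σp_1ᵢ² = 0.02² + 0.13² + 0.28² + 0.16² + 0.41² = 0.0004 + 0.0169 + 0.0784 + 0.0256 + 0.1681 = 0.2894
B_1 = 1 / 0.2894 = 3.4554
Σp_3ᵢ² = 0.32² + 0.16² + 0.28² + 0.04² + 0.20² = 0.1024 + 0.0256 + 0.0784 + 0.0016 + 0.0400 = 0.2480
B_3 = 1 / 0.2480 = 4.0323
Ranking by B (broadest → narrowest): species 2 (4.32) > species 3 (4.03) > species 1 (3.46)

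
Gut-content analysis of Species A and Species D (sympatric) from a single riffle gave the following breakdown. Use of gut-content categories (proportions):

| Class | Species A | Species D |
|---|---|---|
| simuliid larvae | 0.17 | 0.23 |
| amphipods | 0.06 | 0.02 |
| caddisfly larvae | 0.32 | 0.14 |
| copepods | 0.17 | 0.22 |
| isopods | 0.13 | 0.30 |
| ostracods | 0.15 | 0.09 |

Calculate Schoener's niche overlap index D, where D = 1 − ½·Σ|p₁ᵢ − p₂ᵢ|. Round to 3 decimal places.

0.720

Σ|p₁ᵢ − p₂ᵢ| = 0.06 + 0.04 + 0.18 + 0.05 + 0.17 + 0.06 = 0.56
D = 1 − ½ × 0.56 = 1 − 0.280 = 0.72000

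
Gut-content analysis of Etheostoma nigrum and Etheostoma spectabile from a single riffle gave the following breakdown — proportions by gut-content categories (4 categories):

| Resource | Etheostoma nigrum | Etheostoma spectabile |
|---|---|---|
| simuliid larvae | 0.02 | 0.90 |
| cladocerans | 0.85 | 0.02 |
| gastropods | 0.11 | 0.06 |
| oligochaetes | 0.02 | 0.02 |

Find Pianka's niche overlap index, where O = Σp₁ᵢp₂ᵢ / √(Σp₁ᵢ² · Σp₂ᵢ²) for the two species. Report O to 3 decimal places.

Σ p₁ᵢp₂ᵢ = 0.0180 + 0.0170 + 0.0066 + 0.0004 = 0.0420
Σp_1ᵢ² = 0.02² + 0.85² + 0.11² + 0.02² = 0.0004 + 0.7225 + 0.0121 + 0.0004 = 0.7354
Σp_2ᵢ² = 0.90² + 0.02² + 0.06² + 0.02² = 0.8100 + 0.0004 + 0.0036 + 0.0004 = 0.8144
O = 0.0420 / √(0.7354 × 0.8144) = 0.0420 / 0.773893 = 0.05427

0.054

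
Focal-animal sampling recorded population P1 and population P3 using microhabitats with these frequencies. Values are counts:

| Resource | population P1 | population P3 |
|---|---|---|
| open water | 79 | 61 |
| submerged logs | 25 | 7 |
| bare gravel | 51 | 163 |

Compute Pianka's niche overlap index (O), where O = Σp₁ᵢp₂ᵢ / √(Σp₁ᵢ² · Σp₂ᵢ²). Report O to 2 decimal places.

0.79

Proportions for population P1 (n=155): 79/155=0.5097, 25/155=0.1613, 51/155=0.3290
Proportions for population P3 (n=231): 61/231=0.2641, 7/231=0.0303, 163/231=0.7056
Σ p₁ᵢp₂ᵢ = 0.134612 + 0.004887 + 0.232142 = 0.371641
Σp_1ᵢ² = 0.5097² + 0.1613² + 0.3290² = 0.259794 + 0.026018 + 0.108241 = 0.394053
Σp_2ᵢ² = 0.2641² + 0.0303² + 0.7056² = 0.069749 + 0.000918 + 0.497871 = 0.568538
O = 0.371641 / √(0.394053 × 0.568538) = 0.371641 / 0.4733224 = 0.7852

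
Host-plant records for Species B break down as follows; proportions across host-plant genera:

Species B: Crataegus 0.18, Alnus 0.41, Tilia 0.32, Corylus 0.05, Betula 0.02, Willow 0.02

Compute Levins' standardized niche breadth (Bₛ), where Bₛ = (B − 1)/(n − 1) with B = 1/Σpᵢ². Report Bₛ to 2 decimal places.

0.45

Σpᵢ² = 0.18² + 0.41² + 0.32² + 0.05² + 0.02² + 0.02² = 0.0324 + 0.1681 + 0.1024 + 0.0025 + 0.0004 + 0.0004 = 0.3062
B = 1 / 0.3062 = 3.2658
Bₛ = (B − 1)/(n − 1) = (3.2658 − 1)/(6 − 1) = 2.2658/5 = 0.4532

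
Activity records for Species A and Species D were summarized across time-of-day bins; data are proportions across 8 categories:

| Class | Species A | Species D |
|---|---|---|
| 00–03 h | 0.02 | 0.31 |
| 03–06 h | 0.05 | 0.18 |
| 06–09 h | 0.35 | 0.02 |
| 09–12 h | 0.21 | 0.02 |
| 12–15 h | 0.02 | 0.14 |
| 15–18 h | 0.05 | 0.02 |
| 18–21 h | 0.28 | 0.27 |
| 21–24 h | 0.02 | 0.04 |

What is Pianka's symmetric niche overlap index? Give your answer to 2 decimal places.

Σ p₁ᵢp₂ᵢ = 0.0062 + 0.0090 + 0.0070 + 0.0042 + 0.0028 + 0.0010 + 0.0756 + 0.0008 = 0.1066
Σp_1ᵢ² = 0.02² + 0.05² + 0.35² + 0.21² + 0.02² + 0.05² + 0.28² + 0.02² = 0.0004 + 0.0025 + 0.1225 + 0.0441 + 0.0004 + 0.0025 + 0.0784 + 0.0004 = 0.2512
Σp_2ᵢ² = 0.31² + 0.18² + 0.02² + 0.02² + 0.14² + 0.02² + 0.27² + 0.04² = 0.0961 + 0.0324 + 0.0004 + 0.0004 + 0.0196 + 0.0004 + 0.0729 + 0.0016 = 0.2238
O = 0.1066 / √(0.2512 × 0.2238) = 0.1066 / 0.23710 = 0.4496

0.45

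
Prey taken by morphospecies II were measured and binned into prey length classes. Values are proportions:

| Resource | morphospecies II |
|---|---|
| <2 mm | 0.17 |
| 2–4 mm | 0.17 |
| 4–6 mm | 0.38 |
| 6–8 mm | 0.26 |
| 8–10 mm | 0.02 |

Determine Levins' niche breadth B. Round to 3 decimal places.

3.701

Σpᵢ² = 0.17² + 0.17² + 0.38² + 0.26² + 0.02² = 0.0289 + 0.0289 + 0.1444 + 0.0676 + 0.0004 = 0.2702
B = 1 / 0.2702 = 3.70096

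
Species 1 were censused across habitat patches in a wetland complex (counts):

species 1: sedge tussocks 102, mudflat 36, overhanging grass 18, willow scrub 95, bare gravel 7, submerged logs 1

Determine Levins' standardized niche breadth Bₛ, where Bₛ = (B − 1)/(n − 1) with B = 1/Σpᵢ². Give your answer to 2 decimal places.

0.44

Proportions for species 1 (n=259): 102/259=0.3938, 36/259=0.1390, 18/259=0.0695, 95/259=0.3668, 7/259=0.0270, 1/259=0.0039
Σpᵢ² = 0.3938² + 0.1390² + 0.0695² + 0.3668² + 0.0270² + 0.0039² = 0.155078 + 0.019321 + 0.004830 + 0.134542 + 0.000729 + 0.000015 = 0.314515
B = 1 / 0.314515 = 3.1795
Bₛ = (B − 1)/(n − 1) = (3.1795 − 1)/(6 − 1) = 2.1795/5 = 0.4359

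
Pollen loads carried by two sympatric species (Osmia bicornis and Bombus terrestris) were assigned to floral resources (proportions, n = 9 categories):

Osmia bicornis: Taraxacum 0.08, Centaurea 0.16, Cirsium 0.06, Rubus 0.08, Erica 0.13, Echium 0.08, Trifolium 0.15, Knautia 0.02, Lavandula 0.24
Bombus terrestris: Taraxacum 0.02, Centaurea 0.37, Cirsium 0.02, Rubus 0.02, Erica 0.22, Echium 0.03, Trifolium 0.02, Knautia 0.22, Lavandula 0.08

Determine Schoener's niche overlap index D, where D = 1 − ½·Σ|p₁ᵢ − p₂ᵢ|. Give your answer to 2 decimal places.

Σ|p₁ᵢ − p₂ᵢ| = 0.06 + 0.21 + 0.04 + 0.06 + 0.09 + 0.05 + 0.13 + 0.20 + 0.16 = 1.00
D = 1 − ½ × 1.00 = 1 − 0.500 = 0.5000

0.50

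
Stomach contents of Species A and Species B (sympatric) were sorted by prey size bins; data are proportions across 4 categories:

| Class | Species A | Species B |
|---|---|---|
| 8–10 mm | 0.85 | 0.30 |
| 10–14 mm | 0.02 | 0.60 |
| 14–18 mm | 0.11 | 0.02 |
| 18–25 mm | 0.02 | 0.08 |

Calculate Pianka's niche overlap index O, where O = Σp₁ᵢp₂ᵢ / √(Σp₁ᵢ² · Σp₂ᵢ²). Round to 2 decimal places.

0.47

Σ p₁ᵢp₂ᵢ = 0.2550 + 0.0120 + 0.0022 + 0.0016 = 0.2708
Σp_1ᵢ² = 0.85² + 0.02² + 0.11² + 0.02² = 0.7225 + 0.0004 + 0.0121 + 0.0004 = 0.7354
Σp_2ᵢ² = 0.30² + 0.60² + 0.02² + 0.08² = 0.0900 + 0.3600 + 0.0004 + 0.0064 = 0.4568
O = 0.2708 / √(0.7354 × 0.4568) = 0.2708 / 0.57960 = 0.4672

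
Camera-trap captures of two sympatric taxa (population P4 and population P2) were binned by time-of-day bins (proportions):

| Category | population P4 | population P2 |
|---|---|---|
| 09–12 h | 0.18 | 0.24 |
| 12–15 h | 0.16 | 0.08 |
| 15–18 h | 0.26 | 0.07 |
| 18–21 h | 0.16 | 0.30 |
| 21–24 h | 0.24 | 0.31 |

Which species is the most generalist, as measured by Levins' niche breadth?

Σp_P4ᵢ² = 0.18² + 0.16² + 0.26² + 0.16² + 0.24² = 0.0324 + 0.0256 + 0.0676 + 0.0256 + 0.0576 = 0.2088
B_P4 = 1 / 0.2088 = 4.7893
Σp_P2ᵢ² = 0.24² + 0.08² + 0.07² + 0.30² + 0.31² = 0.0576 + 0.0064 + 0.0049 + 0.0900 + 0.0961 = 0.2550
B_P2 = 1 / 0.2550 = 3.9216
Highest B → broadest niche (most generalist): population P4 (B = 4.79).

population P4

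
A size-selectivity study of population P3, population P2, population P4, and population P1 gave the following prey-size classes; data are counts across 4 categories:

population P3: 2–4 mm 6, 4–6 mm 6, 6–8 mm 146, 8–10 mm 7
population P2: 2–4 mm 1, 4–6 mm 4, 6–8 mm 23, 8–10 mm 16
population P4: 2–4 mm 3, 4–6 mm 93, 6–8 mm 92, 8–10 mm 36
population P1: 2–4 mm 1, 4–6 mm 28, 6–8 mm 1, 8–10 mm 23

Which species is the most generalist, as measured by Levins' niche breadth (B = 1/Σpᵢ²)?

Proportions for population P3 (n=165): 6/165=0.0364, 6/165=0.0364, 146/165=0.8848, 7/165=0.0424
Proportions for population P2 (n=44): 1/44=0.0227, 4/44=0.0909, 23/44=0.5227, 16/44=0.3636
Proportions for population P4 (n=224): 3/224=0.0134, 93/224=0.4152, 92/224=0.4107, 36/224=0.1607
Proportions for population P1 (n=53): 1/53=0.0189, 28/53=0.5283, 1/53=0.0189, 23/53=0.4340
Σp_P3ᵢ² = 0.0364² + 0.0364² + 0.8848² + 0.0424² = 0.001325 + 0.001325 + 0.782871 + 0.001798 = 0.787319
B_P3 = 1 / 0.787319 = 1.2701
Σp_P2ᵢ² = 0.0227² + 0.0909² + 0.5227² + 0.3636² = 0.000515 + 0.008263 + 0.273215 + 0.132205 = 0.414198
B_P2 = 1 / 0.414198 = 2.4143
Σp_P4ᵢ² = 0.0134² + 0.4152² + 0.4107² + 0.1607² = 0.000180 + 0.172391 + 0.168674 + 0.025824 = 0.367069
B_P4 = 1 / 0.367069 = 2.7243
Σp_P1ᵢ² = 0.0189² + 0.5283² + 0.0189² + 0.4340² = 0.000357 + 0.279101 + 0.000357 + 0.188356 = 0.468171
B_P1 = 1 / 0.468171 = 2.1360
Highest B → broadest niche (most generalist): population P4 (B = 2.72).

population P4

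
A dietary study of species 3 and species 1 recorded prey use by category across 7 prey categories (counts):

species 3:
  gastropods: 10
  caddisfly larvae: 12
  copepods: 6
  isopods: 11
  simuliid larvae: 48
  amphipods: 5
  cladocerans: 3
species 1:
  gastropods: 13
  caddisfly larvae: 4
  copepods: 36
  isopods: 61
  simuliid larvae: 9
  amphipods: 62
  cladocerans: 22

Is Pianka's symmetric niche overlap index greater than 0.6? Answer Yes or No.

Proportions for species 3 (n=95): 10/95=0.1053, 12/95=0.1263, 6/95=0.0632, 11/95=0.1158, 48/95=0.5053, 5/95=0.0526, 3/95=0.0316
Proportions for species 1 (n=207): 13/207=0.0628, 4/207=0.0193, 36/207=0.1739, 61/207=0.2947, 9/207=0.0435, 62/207=0.2995, 22/207=0.1063
Σ p₁ᵢp₂ᵢ = 0.006613 + 0.002438 + 0.010990 + 0.034126 + 0.021981 + 0.015754 + 0.003359 = 0.095261
Σp_1ᵢ² = 0.1053² + 0.1263² + 0.0632² + 0.1158² + 0.5053² + 0.0526² + 0.0316² = 0.011088 + 0.015952 + 0.003994 + 0.013410 + 0.255328 + 0.002767 + 0.000999 = 0.303538
Σp_2ᵢ² = 0.0628² + 0.0193² + 0.1739² + 0.2947² + 0.0435² + 0.2995² + 0.1063² = 0.003944 + 0.000372 + 0.030241 + 0.086848 + 0.001892 + 0.089700 + 0.011300 = 0.224297
O = 0.095261 / √(0.303538 × 0.224297) = 0.095261 / 0.2609265 = 0.3651
O = 0.3651 < 0.6 → No.

No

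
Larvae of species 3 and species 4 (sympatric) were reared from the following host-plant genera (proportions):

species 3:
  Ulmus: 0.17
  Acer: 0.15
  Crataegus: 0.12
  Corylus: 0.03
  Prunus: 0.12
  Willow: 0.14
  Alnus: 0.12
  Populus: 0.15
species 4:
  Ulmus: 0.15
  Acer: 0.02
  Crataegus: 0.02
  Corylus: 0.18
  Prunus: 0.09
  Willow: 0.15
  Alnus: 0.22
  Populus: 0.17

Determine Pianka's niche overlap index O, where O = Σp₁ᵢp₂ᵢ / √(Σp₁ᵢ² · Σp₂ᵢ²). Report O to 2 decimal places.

Σ p₁ᵢp₂ᵢ = 0.0255 + 0.0030 + 0.0024 + 0.0054 + 0.0108 + 0.0210 + 0.0264 + 0.0255 = 0.1200
Σp_1ᵢ² = 0.17² + 0.15² + 0.12² + 0.03² + 0.12² + 0.14² + 0.12² + 0.15² = 0.0289 + 0.0225 + 0.0144 + 0.0009 + 0.0144 + 0.0196 + 0.0144 + 0.0225 = 0.1376
Σp_2ᵢ² = 0.15² + 0.02² + 0.02² + 0.18² + 0.09² + 0.15² + 0.22² + 0.17² = 0.0225 + 0.0004 + 0.0004 + 0.0324 + 0.0081 + 0.0225 + 0.0484 + 0.0289 = 0.1636
O = 0.1200 / √(0.1376 × 0.1636) = 0.1200 / 0.15004 = 0.7998

0.80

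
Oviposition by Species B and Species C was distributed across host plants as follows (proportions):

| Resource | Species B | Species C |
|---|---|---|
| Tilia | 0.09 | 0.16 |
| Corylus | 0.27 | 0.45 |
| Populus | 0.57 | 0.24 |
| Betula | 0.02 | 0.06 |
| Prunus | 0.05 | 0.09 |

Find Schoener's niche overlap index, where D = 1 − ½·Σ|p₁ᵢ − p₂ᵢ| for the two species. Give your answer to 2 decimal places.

0.67

Σ|p₁ᵢ − p₂ᵢ| = 0.07 + 0.18 + 0.33 + 0.04 + 0.04 = 0.66
D = 1 − ½ × 0.66 = 1 − 0.330 = 0.6700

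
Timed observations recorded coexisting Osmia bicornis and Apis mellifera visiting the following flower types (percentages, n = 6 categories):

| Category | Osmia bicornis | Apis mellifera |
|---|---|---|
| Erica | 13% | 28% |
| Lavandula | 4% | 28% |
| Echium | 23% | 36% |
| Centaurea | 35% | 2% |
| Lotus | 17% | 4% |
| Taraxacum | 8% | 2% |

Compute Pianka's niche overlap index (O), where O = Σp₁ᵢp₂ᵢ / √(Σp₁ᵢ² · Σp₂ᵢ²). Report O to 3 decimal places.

Convert percentages to proportions (divide by 100).
Σ p₁ᵢp₂ᵢ = 0.0364 + 0.0112 + 0.0828 + 0.0070 + 0.0068 + 0.0016 = 0.1458
Σp_1ᵢ² = 0.13² + 0.04² + 0.23² + 0.35² + 0.17² + 0.08² = 0.0169 + 0.0016 + 0.0529 + 0.1225 + 0.0289 + 0.0064 = 0.2292
Σp_2ᵢ² = 0.28² + 0.28² + 0.36² + 0.02² + 0.04² + 0.02² = 0.0784 + 0.0784 + 0.1296 + 0.0004 + 0.0016 + 0.0004 = 0.2888
O = 0.1458 / √(0.2292 × 0.2888) = 0.1458 / 0.257280 = 0.56670

0.567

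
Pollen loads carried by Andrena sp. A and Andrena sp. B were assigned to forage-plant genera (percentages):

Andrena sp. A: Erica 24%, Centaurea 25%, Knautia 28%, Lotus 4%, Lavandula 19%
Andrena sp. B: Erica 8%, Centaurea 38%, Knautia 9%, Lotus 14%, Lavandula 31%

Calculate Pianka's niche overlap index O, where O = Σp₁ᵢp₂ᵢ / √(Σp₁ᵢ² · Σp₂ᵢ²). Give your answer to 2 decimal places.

Convert percentages to proportions (divide by 100).
Σ p₁ᵢp₂ᵢ = 0.0192 + 0.0950 + 0.0252 + 0.0056 + 0.0589 = 0.2039
Σp_1ᵢ² = 0.24² + 0.25² + 0.28² + 0.04² + 0.19² = 0.0576 + 0.0625 + 0.0784 + 0.0016 + 0.0361 = 0.2362
Σp_2ᵢ² = 0.08² + 0.38² + 0.09² + 0.14² + 0.31² = 0.0064 + 0.1444 + 0.0081 + 0.0196 + 0.0961 = 0.2746
O = 0.2039 / √(0.2362 × 0.2746) = 0.2039 / 0.25468 = 0.8006

0.80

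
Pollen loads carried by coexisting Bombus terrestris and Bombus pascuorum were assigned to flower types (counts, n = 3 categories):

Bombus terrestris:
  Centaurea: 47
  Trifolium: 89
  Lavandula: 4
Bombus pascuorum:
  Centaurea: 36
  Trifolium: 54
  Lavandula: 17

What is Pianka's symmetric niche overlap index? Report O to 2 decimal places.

0.97

Proportions for Bombus terrestris (n=140): 47/140=0.3357, 89/140=0.6357, 4/140=0.0286
Proportions for Bombus pascuorum (n=107): 36/107=0.3364, 54/107=0.5047, 17/107=0.1589
Σ p₁ᵢp₂ᵢ = 0.112929 + 0.320838 + 0.004545 = 0.438312
Σp_1ᵢ² = 0.3357² + 0.6357² + 0.0286² = 0.112694 + 0.404114 + 0.000818 = 0.517626
Σp_2ᵢ² = 0.3364² + 0.5047² + 0.1589² = 0.113165 + 0.254722 + 0.025249 = 0.393136
O = 0.438312 / √(0.517626 × 0.393136) = 0.438312 / 0.4511069 = 0.9716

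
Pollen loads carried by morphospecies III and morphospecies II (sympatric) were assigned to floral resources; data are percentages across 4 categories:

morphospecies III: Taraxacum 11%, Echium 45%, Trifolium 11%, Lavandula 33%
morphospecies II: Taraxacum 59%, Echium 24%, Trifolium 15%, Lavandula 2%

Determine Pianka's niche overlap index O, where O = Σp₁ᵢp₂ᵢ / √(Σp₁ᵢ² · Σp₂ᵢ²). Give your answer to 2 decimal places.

0.52

Convert percentages to proportions (divide by 100).
Σ p₁ᵢp₂ᵢ = 0.0649 + 0.1080 + 0.0165 + 0.0066 = 0.1960
Σp_1ᵢ² = 0.11² + 0.45² + 0.11² + 0.33² = 0.0121 + 0.2025 + 0.0121 + 0.1089 = 0.3356
Σp_2ᵢ² = 0.59² + 0.24² + 0.15² + 0.02² = 0.3481 + 0.0576 + 0.0225 + 0.0004 = 0.4286
O = 0.1960 / √(0.3356 × 0.4286) = 0.1960 / 0.37926 = 0.5168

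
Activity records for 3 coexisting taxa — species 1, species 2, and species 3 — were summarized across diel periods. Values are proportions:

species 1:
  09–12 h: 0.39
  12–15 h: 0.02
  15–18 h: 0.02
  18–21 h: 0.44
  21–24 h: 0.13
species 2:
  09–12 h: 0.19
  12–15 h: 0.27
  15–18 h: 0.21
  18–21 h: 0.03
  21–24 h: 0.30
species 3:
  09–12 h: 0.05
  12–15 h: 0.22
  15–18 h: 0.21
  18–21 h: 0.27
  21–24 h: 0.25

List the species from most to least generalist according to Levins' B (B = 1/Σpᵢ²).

species 3 > species 2 > species 1

Σp_1ᵢ² = 0.39² + 0.02² + 0.02² + 0.44² + 0.13² = 0.1521 + 0.0004 + 0.0004 + 0.1936 + 0.0169 = 0.3634
B_1 = 1 / 0.3634 = 2.7518
Σp_2ᵢ² = 0.19² + 0.27² + 0.21² + 0.03² + 0.30² = 0.0361 + 0.0729 + 0.0441 + 0.0009 + 0.0900 = 0.2440
B_2 = 1 / 0.2440 = 4.0984
Σp_3ᵢ² = 0.05² + 0.22² + 0.21² + 0.27² + 0.25² = 0.0025 + 0.0484 + 0.0441 + 0.0729 + 0.0625 = 0.2304
B_3 = 1 / 0.2304 = 4.3403
Ranking by B (broadest → narrowest): species 3 (4.34) > species 2 (4.10) > species 1 (2.75)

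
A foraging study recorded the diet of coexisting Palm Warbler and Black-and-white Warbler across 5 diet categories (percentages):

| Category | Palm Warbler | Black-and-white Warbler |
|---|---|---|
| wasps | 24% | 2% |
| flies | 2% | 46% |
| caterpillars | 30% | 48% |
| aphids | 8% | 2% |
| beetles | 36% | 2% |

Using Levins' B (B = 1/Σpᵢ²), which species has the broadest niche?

Convert percentages to proportions (divide by 100).
Σp_Palmᵢ² = 0.24² + 0.02² + 0.30² + 0.08² + 0.36² = 0.0576 + 0.0004 + 0.0900 + 0.0064 + 0.1296 = 0.2840
B_Palm = 1 / 0.2840 = 3.5211
Σp_Blacᵢ² = 0.02² + 0.46² + 0.48² + 0.02² + 0.02² = 0.0004 + 0.2116 + 0.2304 + 0.0004 + 0.0004 = 0.4432
B_Blac = 1 / 0.4432 = 2.2563
Highest B → broadest niche (most generalist): Palm Warbler (B = 3.52).

Palm Warbler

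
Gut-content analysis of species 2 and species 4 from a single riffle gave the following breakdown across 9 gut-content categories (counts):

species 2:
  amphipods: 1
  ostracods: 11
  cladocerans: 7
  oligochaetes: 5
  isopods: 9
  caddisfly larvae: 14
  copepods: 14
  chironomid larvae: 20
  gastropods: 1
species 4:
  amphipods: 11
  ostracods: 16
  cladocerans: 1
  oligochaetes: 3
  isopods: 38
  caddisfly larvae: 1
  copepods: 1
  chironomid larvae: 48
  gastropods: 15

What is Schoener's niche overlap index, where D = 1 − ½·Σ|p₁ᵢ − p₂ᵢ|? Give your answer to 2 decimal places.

0.54

Proportions for species 2 (n=82): 1/82=0.0122, 11/82=0.1341, 7/82=0.0854, 5/82=0.0610, 9/82=0.1098, 14/82=0.1707, 14/82=0.1707, 20/82=0.2439, 1/82=0.0122
Proportions for species 4 (n=134): 11/134=0.0821, 16/134=0.1194, 1/134=0.0075, 3/134=0.0224, 38/134=0.2836, 1/134=0.0075, 1/134=0.0075, 48/134=0.3582, 15/134=0.1119
Σ|p₁ᵢ − p₂ᵢ| = 0.0699 + 0.0147 + 0.0779 + 0.0386 + 0.1738 + 0.1632 + 0.1632 + 0.1143 + 0.0997 = 0.9153
D = 1 − ½ × 0.9153 = 1 − 0.45765 = 0.54235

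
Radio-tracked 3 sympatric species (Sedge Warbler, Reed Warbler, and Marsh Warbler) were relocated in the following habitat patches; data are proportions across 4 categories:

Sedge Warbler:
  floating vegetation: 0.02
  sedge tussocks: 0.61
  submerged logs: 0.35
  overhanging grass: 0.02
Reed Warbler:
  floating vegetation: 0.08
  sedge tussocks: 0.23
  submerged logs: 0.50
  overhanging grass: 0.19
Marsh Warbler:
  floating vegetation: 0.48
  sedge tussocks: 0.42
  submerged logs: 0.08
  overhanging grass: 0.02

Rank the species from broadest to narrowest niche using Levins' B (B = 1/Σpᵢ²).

Σp_Sedgᵢ² = 0.02² + 0.61² + 0.35² + 0.02² = 0.0004 + 0.3721 + 0.1225 + 0.0004 = 0.4954
B_Sedg = 1 / 0.4954 = 2.0186
Σp_Reedᵢ² = 0.08² + 0.23² + 0.50² + 0.19² = 0.0064 + 0.0529 + 0.2500 + 0.0361 = 0.3454
B_Reed = 1 / 0.3454 = 2.8952
Σp_Marsᵢ² = 0.48² + 0.42² + 0.08² + 0.02² = 0.2304 + 0.1764 + 0.0064 + 0.0004 = 0.4136
B_Mars = 1 / 0.4136 = 2.4178
Ranking by B (broadest → narrowest): Reed Warbler (2.90) > Marsh Warbler (2.42) > Sedge Warbler (2.02)

Reed Warbler > Marsh Warbler > Sedge Warbler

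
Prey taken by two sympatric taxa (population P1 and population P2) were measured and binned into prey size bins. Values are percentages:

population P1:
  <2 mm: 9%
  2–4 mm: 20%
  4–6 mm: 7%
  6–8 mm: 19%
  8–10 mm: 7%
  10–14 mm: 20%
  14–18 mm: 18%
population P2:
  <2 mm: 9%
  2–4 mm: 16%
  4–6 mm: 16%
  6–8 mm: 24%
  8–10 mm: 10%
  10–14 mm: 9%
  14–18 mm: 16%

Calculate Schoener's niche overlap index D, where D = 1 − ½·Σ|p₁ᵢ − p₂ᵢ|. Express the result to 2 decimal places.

0.83

Convert percentages to proportions (divide by 100).
Σ|p₁ᵢ − p₂ᵢ| = 0.00 + 0.04 + 0.09 + 0.05 + 0.03 + 0.11 + 0.02 = 0.34
D = 1 − ½ × 0.34 = 1 − 0.170 = 0.8300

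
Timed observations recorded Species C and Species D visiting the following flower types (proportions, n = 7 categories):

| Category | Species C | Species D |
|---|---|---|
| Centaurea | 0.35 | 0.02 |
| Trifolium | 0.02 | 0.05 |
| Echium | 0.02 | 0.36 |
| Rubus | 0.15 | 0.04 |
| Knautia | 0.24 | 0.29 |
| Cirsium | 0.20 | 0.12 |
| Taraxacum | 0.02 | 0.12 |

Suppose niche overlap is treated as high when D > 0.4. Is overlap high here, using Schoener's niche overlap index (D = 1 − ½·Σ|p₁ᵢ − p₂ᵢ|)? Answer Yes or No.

Σ|p₁ᵢ − p₂ᵢ| = 0.33 + 0.03 + 0.34 + 0.11 + 0.05 + 0.08 + 0.10 = 1.04
D = 1 − ½ × 1.04 = 1 − 0.520 = 0.4800
D = 0.4800 > 0.4 → Yes.

Yes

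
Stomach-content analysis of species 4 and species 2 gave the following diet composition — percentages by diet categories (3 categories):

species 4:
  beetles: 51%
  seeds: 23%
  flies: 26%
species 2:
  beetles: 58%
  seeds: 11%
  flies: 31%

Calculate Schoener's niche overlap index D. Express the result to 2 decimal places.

Convert percentages to proportions (divide by 100).
Σ|p₁ᵢ − p₂ᵢ| = 0.07 + 0.12 + 0.05 = 0.24
D = 1 − ½ × 0.24 = 1 − 0.120 = 0.8800

0.88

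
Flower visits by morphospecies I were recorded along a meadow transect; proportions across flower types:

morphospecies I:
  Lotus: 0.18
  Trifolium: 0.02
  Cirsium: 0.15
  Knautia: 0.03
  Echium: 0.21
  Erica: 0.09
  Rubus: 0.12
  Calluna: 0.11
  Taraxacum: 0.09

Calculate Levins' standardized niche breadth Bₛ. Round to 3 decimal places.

Σpᵢ² = 0.18² + 0.02² + 0.15² + 0.03² + 0.21² + 0.09² + 0.12² + 0.11² + 0.09² = 0.0324 + 0.0004 + 0.0225 + 0.0009 + 0.0441 + 0.0081 + 0.0144 + 0.0121 + 0.0081 = 0.1430
B = 1 / 0.1430 = 6.99301
Bₛ = (B − 1)/(n − 1) = (6.99301 − 1)/(9 − 1) = 5.99301/8 = 0.74913

0.749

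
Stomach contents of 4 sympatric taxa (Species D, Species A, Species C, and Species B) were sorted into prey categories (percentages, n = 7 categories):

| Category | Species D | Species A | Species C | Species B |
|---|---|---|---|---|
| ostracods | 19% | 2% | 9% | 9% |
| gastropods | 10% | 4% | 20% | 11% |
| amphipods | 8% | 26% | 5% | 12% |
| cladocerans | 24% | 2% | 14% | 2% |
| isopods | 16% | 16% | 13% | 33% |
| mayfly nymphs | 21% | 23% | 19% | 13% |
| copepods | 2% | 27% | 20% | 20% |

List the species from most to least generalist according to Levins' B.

Species C > Species D > Species B > Species A

Convert percentages to proportions (divide by 100).
Σp_Dᵢ² = 0.19² + 0.10² + 0.08² + 0.24² + 0.16² + 0.21² + 0.02² = 0.0361 + 0.0100 + 0.0064 + 0.0576 + 0.0256 + 0.0441 + 0.0004 = 0.1802
B_D = 1 / 0.1802 = 5.5494
Σp_Aᵢ² = 0.02² + 0.04² + 0.26² + 0.02² + 0.16² + 0.23² + 0.27² = 0.0004 + 0.0016 + 0.0676 + 0.0004 + 0.0256 + 0.0529 + 0.0729 = 0.2214
B_A = 1 / 0.2214 = 4.5167
Σp_Cᵢ² = 0.09² + 0.20² + 0.05² + 0.14² + 0.13² + 0.19² + 0.20² = 0.0081 + 0.0400 + 0.0025 + 0.0196 + 0.0169 + 0.0361 + 0.0400 = 0.1632
B_C = 1 / 0.1632 = 6.1275
Σp_Bᵢ² = 0.09² + 0.11² + 0.12² + 0.02² + 0.33² + 0.13² + 0.20² = 0.0081 + 0.0121 + 0.0144 + 0.0004 + 0.1089 + 0.0169 + 0.0400 = 0.2008
B_B = 1 / 0.2008 = 4.9801
Ranking by B (broadest → narrowest): Species C (6.13) > Species D (5.55) > Species B (4.98) > Species A (4.52)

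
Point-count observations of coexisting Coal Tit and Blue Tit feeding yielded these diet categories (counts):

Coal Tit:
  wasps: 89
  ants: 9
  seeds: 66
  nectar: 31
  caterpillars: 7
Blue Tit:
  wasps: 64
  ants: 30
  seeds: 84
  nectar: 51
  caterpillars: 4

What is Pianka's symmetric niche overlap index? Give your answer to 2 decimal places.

0.94

Proportions for Coal Tit (n=202): 89/202=0.4406, 9/202=0.0446, 66/202=0.3267, 31/202=0.1535, 7/202=0.0347
Proportions for Blue Tit (n=233): 64/233=0.2747, 30/233=0.1288, 84/233=0.3605, 51/233=0.2189, 4/233=0.0172
Σ p₁ᵢp₂ᵢ = 0.121033 + 0.005744 + 0.117775 + 0.033601 + 0.000597 = 0.278750
Σp_1ᵢ² = 0.4406² + 0.0446² + 0.3267² + 0.1535² + 0.0347² = 0.194128 + 0.001989 + 0.106733 + 0.023562 + 0.001204 = 0.327616
Σp_2ᵢ² = 0.2747² + 0.1288² + 0.3605² + 0.2189² + 0.0172² = 0.075460 + 0.016589 + 0.129960 + 0.047917 + 0.000296 = 0.270222
O = 0.278750 / √(0.327616 × 0.270222) = 0.278750 / 0.2975383 = 0.9369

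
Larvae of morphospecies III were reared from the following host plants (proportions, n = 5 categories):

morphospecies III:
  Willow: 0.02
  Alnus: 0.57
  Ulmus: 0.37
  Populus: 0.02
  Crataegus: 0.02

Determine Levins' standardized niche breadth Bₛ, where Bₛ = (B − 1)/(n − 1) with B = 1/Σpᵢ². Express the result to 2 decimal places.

0.29

Σpᵢ² = 0.02² + 0.57² + 0.37² + 0.02² + 0.02² = 0.0004 + 0.3249 + 0.1369 + 0.0004 + 0.0004 = 0.4630
B = 1 / 0.4630 = 2.1598
Bₛ = (B − 1)/(n − 1) = (2.1598 − 1)/(5 − 1) = 1.1598/4 = 0.2900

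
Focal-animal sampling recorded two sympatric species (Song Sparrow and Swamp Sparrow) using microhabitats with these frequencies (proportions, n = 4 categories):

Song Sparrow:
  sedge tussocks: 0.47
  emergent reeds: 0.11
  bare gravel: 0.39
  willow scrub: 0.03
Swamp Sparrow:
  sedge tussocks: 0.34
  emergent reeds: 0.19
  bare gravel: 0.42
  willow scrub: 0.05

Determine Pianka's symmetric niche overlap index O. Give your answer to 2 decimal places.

Σ p₁ᵢp₂ᵢ = 0.1598 + 0.0209 + 0.1638 + 0.0015 = 0.3460
Σp_1ᵢ² = 0.47² + 0.11² + 0.39² + 0.03² = 0.2209 + 0.0121 + 0.1521 + 0.0009 = 0.3860
Σp_2ᵢ² = 0.34² + 0.19² + 0.42² + 0.05² = 0.1156 + 0.0361 + 0.1764 + 0.0025 = 0.3306
O = 0.3460 / √(0.3860 × 0.3306) = 0.3460 / 0.35723 = 0.9686

0.97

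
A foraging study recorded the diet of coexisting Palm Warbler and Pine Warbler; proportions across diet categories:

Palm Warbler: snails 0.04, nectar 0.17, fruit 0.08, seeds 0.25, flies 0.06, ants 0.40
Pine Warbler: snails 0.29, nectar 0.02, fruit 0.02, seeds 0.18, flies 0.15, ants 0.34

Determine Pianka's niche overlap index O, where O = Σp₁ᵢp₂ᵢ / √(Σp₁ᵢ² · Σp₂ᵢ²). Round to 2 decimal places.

0.80

Σ p₁ᵢp₂ᵢ = 0.0116 + 0.0034 + 0.0016 + 0.0450 + 0.0090 + 0.1360 = 0.2066
Σp_1ᵢ² = 0.04² + 0.17² + 0.08² + 0.25² + 0.06² + 0.40² = 0.0016 + 0.0289 + 0.0064 + 0.0625 + 0.0036 + 0.1600 = 0.2630
Σp_2ᵢ² = 0.29² + 0.02² + 0.02² + 0.18² + 0.15² + 0.34² = 0.0841 + 0.0004 + 0.0004 + 0.0324 + 0.0225 + 0.1156 = 0.2554
O = 0.2066 / √(0.2630 × 0.2554) = 0.2066 / 0.25917 = 0.7972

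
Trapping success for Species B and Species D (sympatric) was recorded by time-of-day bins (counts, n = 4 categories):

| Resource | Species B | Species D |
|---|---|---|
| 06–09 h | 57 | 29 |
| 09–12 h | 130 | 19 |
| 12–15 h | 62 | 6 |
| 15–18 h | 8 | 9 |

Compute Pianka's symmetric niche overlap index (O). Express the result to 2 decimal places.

Proportions for Species B (n=257): 57/257=0.2218, 130/257=0.5058, 62/257=0.2412, 8/257=0.0311
Proportions for Species D (n=63): 29/63=0.4603, 19/63=0.3016, 6/63=0.0952, 9/63=0.1429
Σ p₁ᵢp₂ᵢ = 0.102095 + 0.152549 + 0.022962 + 0.004444 = 0.282050
Σp_1ᵢ² = 0.2218² + 0.5058² + 0.2412² + 0.0311² = 0.049195 + 0.255834 + 0.058177 + 0.000967 = 0.364173
Σp_2ᵢ² = 0.4603² + 0.3016² + 0.0952² + 0.1429² = 0.211876 + 0.090963 + 0.009063 + 0.020420 = 0.332322
O = 0.282050 / √(0.364173 × 0.332322) = 0.282050 / 0.3478832 = 0.8108

0.81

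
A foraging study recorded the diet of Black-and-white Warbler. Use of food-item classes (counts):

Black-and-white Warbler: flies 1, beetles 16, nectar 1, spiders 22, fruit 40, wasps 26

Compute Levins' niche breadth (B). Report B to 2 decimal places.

3.72

Proportions for Black-and-white Warbler (n=106): 1/106=0.0094, 16/106=0.1509, 1/106=0.0094, 22/106=0.2075, 40/106=0.3774, 26/106=0.2453
Σpᵢ² = 0.0094² + 0.1509² + 0.0094² + 0.2075² + 0.3774² + 0.2453² = 0.000088 + 0.022771 + 0.000088 + 0.043056 + 0.142431 + 0.060172 = 0.268606
B = 1 / 0.268606 = 3.7229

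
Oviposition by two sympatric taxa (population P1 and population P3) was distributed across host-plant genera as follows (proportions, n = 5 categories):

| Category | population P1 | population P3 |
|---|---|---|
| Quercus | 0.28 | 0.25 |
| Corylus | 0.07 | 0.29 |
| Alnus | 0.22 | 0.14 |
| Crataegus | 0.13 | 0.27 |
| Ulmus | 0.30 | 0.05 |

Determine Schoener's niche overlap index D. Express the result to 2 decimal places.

Σ|p₁ᵢ − p₂ᵢ| = 0.03 + 0.22 + 0.08 + 0.14 + 0.25 = 0.72
D = 1 − ½ × 0.72 = 1 − 0.360 = 0.6400

0.64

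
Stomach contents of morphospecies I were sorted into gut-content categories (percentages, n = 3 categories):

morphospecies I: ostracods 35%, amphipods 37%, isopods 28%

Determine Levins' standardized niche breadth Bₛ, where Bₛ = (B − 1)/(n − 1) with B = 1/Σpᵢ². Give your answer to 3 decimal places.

0.980

Convert percentages to proportions (divide by 100).
Σpᵢ² = 0.35² + 0.37² + 0.28² = 0.1225 + 0.1369 + 0.0784 = 0.3378
B = 1 / 0.3378 = 2.96033
Bₛ = (B − 1)/(n − 1) = (2.96033 − 1)/(3 − 1) = 1.96033/2 = 0.98017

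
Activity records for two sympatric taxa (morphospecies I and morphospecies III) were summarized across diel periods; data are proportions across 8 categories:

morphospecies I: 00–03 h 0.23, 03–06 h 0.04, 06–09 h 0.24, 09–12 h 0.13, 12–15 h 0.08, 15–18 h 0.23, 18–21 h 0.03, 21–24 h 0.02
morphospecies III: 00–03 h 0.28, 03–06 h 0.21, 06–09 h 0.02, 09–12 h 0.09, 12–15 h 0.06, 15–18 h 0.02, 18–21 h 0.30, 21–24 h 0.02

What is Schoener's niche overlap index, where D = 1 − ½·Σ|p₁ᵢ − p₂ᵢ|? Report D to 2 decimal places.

0.51

Σ|p₁ᵢ − p₂ᵢ| = 0.05 + 0.17 + 0.22 + 0.04 + 0.02 + 0.21 + 0.27 + 0.00 = 0.98
D = 1 − ½ × 0.98 = 1 − 0.490 = 0.5100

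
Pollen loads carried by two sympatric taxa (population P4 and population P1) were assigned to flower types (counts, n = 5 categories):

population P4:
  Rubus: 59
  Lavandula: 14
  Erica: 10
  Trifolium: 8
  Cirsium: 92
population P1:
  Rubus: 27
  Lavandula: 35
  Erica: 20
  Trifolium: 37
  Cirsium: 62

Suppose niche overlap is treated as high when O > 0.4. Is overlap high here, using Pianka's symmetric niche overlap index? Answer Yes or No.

Yes

Proportions for population P4 (n=183): 59/183=0.3224, 14/183=0.0765, 10/183=0.0546, 8/183=0.0437, 92/183=0.5027
Proportions for population P1 (n=181): 27/181=0.1492, 35/181=0.1934, 20/181=0.1105, 37/181=0.2044, 62/181=0.3425
Σ p₁ᵢp₂ᵢ = 0.048102 + 0.014795 + 0.006033 + 0.008932 + 0.172175 = 0.250037
Σp_1ᵢ² = 0.3224² + 0.0765² + 0.0546² + 0.0437² + 0.5027² = 0.103942 + 0.005852 + 0.002981 + 0.001910 + 0.252707 = 0.367392
Σp_2ᵢ² = 0.1492² + 0.1934² + 0.1105² + 0.2044² + 0.3425² = 0.022261 + 0.037404 + 0.012210 + 0.041779 + 0.117306 = 0.230960
O = 0.250037 / √(0.367392 × 0.230960) = 0.250037 / 0.2912951 = 0.8584
O = 0.8584 > 0.4 → Yes.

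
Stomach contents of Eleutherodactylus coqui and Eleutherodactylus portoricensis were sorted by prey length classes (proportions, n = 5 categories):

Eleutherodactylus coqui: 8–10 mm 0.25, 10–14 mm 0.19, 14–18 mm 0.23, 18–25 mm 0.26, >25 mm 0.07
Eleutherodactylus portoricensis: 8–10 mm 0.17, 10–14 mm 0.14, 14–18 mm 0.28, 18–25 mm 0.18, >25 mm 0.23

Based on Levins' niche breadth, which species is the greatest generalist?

Σp_coquᵢ² = 0.25² + 0.19² + 0.23² + 0.26² + 0.07² = 0.0625 + 0.0361 + 0.0529 + 0.0676 + 0.0049 = 0.2240
B_coqu = 1 / 0.2240 = 4.4643
Σp_portᵢ² = 0.17² + 0.14² + 0.28² + 0.18² + 0.23² = 0.0289 + 0.0196 + 0.0784 + 0.0324 + 0.0529 = 0.2122
B_port = 1 / 0.2122 = 4.7125
Highest B → broadest niche (most generalist): Eleutherodactylus portoricensis (B = 4.71).

Eleutherodactylus portoricensis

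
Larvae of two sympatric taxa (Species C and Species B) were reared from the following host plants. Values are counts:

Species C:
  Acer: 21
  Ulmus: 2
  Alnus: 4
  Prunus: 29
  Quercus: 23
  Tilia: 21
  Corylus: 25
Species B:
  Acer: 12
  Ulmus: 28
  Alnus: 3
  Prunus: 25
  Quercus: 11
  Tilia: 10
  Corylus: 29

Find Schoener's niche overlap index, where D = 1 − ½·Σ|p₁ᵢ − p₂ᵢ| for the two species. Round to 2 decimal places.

0.73

Proportions for Species C (n=125): 21/125=0.1680, 2/125=0.0160, 4/125=0.0320, 29/125=0.2320, 23/125=0.1840, 21/125=0.1680, 25/125=0.2000
Proportions for Species B (n=118): 12/118=0.1017, 28/118=0.2373, 3/118=0.0254, 25/118=0.2119, 11/118=0.0932, 10/118=0.0847, 29/118=0.2458
Σ|p₁ᵢ − p₂ᵢ| = 0.0663 + 0.2213 + 0.0066 + 0.0201 + 0.0908 + 0.0833 + 0.0458 = 0.5342
D = 1 − ½ × 0.5342 = 1 − 0.26710 = 0.73290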